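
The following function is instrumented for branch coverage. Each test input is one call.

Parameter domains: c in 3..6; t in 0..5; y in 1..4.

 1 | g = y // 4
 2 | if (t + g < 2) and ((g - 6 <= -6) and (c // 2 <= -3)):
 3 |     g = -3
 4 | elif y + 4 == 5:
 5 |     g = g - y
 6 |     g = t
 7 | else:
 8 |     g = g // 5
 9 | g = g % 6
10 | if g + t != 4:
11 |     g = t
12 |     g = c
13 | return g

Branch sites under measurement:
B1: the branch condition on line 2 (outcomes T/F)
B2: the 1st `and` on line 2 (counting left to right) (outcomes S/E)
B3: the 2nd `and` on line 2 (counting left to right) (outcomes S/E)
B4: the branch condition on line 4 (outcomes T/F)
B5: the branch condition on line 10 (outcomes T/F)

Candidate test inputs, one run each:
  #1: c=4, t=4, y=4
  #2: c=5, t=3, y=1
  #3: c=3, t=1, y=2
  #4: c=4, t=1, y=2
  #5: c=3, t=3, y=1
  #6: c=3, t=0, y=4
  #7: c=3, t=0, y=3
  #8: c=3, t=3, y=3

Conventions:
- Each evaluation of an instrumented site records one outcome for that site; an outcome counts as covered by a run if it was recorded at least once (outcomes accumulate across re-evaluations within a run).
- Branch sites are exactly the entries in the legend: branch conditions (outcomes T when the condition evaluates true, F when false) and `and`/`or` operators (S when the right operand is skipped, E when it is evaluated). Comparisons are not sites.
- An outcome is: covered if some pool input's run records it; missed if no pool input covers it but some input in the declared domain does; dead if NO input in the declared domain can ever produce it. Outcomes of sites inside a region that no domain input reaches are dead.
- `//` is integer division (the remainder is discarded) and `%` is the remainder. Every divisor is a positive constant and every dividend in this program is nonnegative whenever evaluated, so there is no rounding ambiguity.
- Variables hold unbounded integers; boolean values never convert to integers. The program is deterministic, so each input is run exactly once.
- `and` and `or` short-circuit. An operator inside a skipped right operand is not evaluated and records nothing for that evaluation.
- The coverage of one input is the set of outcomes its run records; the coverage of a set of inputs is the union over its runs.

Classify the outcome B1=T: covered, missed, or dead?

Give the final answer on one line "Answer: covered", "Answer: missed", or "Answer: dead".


no pool input records B1=T
checking all 96 inputs in the declared domain: B1=T is never recorded -> dead
Answer: dead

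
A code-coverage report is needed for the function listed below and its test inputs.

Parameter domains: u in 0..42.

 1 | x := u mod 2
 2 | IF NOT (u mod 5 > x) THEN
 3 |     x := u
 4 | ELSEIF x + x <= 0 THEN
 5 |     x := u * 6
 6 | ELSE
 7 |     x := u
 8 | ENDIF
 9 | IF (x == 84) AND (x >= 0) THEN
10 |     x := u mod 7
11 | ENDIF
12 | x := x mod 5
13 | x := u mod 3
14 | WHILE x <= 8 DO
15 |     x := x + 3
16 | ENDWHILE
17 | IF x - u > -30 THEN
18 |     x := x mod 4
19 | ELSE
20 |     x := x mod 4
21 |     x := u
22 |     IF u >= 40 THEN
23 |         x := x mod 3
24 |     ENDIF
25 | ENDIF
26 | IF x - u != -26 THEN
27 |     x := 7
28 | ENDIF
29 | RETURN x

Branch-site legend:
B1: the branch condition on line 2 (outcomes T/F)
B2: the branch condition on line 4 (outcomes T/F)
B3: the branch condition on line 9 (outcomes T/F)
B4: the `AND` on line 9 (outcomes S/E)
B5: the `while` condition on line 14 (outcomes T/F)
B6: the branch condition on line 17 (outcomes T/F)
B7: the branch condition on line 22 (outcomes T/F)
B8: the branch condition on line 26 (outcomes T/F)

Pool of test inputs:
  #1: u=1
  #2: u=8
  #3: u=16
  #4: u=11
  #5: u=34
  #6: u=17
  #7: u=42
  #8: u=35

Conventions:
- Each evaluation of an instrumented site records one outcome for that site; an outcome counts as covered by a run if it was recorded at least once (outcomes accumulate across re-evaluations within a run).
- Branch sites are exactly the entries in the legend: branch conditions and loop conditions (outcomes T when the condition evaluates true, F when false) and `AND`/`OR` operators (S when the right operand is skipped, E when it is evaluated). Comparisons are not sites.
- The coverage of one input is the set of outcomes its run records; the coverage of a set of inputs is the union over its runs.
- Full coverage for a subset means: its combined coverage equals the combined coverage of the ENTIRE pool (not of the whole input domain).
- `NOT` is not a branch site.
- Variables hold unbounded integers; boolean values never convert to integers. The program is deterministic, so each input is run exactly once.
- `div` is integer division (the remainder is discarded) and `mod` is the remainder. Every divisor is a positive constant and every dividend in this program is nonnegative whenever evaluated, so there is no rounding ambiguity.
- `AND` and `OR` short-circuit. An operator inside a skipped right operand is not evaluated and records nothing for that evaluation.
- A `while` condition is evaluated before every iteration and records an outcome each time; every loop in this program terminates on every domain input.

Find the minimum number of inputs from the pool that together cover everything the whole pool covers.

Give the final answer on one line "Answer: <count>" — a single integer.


input #1 (u=1): events B1->T, B4->S, B3->F, B5->T, B5->T, B5->T, B5->F, B6->T, B8->T; covers B1=T, B3=F, B4=S, B5=T, B5=F, B6=T, B8=T
input #2 (u=8): events B1->F, B2->T, B4->S, B3->F, B5->T, B5->T, B5->T, B5->F, B6->T, B8->T; covers B1=F, B2=T, B3=F, B4=S, B5=T, B5=F, B6=T, B8=T
input #3 (u=16): events B1->F, B2->T, B4->S, B3->F, B5->T, B5->T, B5->T, B5->F, B6->T, B8->T; covers B1=F, B2=T, B3=F, B4=S, B5=T, B5=F, B6=T, B8=T
input #4 (u=11): events B1->T, B4->S, B3->F, B5->T, B5->T, B5->T, B5->F, B6->T, B8->T; covers B1=T, B3=F, B4=S, B5=T, B5=F, B6=T, B8=T
input #5 (u=34): events B1->F, B2->T, B4->S, B3->F, B5->T, B5->T, B5->T, B5->F, B6->T, B8->T; covers B1=F, B2=T, B3=F, B4=S, B5=T, B5=F, B6=T, B8=T
input #6 (u=17): events B1->F, B2->F, B4->S, B3->F, B5->T, B5->T, B5->T, B5->F, B6->T, B8->T; covers B1=F, B2=F, B3=F, B4=S, B5=T, B5=F, B6=T, B8=T
input #7 (u=42): events B1->F, B2->T, B4->S, B3->F, B5->T, B5->T, B5->T, B5->F, B6->F, B7->T, B8->T; covers B1=F, B2=T, B3=F, B4=S, B5=T, B5=F, B6=F, B7=T, B8=T
input #8 (u=35): events B1->T, B4->S, B3->F, B5->T, B5->T, B5->T, B5->F, B6->T, B8->T; covers B1=T, B3=F, B4=S, B5=T, B5=F, B6=T, B8=T
pool-wide coverage (12 outcomes): B1=T, B1=F, B2=T, B2=F, B3=F, B4=S, B5=T, B5=F, B6=T, B6=F, B7=T, B8=T
no size-1 subset reaches all 12 outcomes (best union: 9/12)
no size-2 subset reaches all 12 outcomes (best union: 11/12)
the canonical winner is {1, 6, 7}: size 3, full 12-outcome coverage, earliest index list among size-3 covers
Answer: 3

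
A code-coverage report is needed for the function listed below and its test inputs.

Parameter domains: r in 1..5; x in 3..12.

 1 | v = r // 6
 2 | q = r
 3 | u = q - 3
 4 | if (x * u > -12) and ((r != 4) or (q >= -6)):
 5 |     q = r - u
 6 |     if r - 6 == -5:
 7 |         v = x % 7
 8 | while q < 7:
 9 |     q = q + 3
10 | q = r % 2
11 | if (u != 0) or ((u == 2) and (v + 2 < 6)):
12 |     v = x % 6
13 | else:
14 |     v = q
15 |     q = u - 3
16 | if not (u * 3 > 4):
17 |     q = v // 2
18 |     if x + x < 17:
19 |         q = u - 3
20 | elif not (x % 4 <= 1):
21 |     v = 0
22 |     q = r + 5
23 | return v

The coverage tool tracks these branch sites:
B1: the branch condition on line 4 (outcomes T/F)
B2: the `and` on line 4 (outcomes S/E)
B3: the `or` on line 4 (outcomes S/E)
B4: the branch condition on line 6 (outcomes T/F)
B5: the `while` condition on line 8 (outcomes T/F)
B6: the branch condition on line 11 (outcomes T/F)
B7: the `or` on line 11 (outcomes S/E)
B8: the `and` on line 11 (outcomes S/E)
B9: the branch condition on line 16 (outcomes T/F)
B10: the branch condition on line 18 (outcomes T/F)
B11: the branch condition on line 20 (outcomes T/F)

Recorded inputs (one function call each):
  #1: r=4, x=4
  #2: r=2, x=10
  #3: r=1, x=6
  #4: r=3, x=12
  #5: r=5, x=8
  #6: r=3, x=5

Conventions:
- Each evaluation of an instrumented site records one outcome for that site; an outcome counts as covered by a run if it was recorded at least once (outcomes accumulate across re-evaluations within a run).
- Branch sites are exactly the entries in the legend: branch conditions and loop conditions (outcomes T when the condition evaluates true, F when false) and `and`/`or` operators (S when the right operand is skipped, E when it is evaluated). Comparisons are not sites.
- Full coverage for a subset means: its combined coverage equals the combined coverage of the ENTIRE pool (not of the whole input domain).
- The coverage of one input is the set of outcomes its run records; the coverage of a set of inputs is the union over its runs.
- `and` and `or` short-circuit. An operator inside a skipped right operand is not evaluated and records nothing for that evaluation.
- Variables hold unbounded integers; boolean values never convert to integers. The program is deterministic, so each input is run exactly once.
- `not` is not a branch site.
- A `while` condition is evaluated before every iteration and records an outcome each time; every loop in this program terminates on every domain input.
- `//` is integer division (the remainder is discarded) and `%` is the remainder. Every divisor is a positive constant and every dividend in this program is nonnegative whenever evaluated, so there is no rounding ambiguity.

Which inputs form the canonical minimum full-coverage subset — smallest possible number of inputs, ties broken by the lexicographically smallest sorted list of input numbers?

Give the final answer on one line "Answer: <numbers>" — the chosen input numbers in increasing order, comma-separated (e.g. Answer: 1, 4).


test 1 (r=4, x=4) fires B2->E, B3->E, B1->T, B4->F, B5->T, B5->T, B5->F, B7->S, B6->T, B9->T, B10->T; hits B1=T, B2=E, B3=E, B4=F, B5=T, B5=F, B6=T, B7=S, B9=T, B10=T
test 2 (r=2, x=10) fires B2->E, B3->S, B1->T, B4->F, B5->T, B5->T, B5->F, B7->S, B6->T, B9->T, B10->F; hits B1=T, B2=E, B3=S, B4=F, B5=T, B5=F, B6=T, B7=S, B9=T, B10=F
test 3 (r=1, x=6) fires B2->S, B1->F, B5->T, B5->T, B5->F, B7->S, B6->T, B9->T, B10->T; hits B1=F, B2=S, B5=T, B5=F, B6=T, B7=S, B9=T, B10=T
test 4 (r=3, x=12) fires B2->E, B3->S, B1->T, B4->F, B5->T, B5->T, B5->F, B7->E, B8->S, B6->F, B9->T, B10->F; hits B1=T, B2=E, B3=S, B4=F, B5=T, B5=F, B6=F, B7=E, B8=S, B9=T, B10=F
test 5 (r=5, x=8) fires B2->E, B3->S, B1->T, B4->F, B5->T, B5->T, B5->F, B7->S, B6->T, B9->F, B11->F; hits B1=T, B2=E, B3=S, B4=F, B5=T, B5=F, B6=T, B7=S, B9=F, B11=F
test 6 (r=3, x=5) fires B2->E, B3->S, B1->T, B4->F, B5->T, B5->T, B5->F, B7->E, B8->S, B6->F, B9->T, B10->T; hits B1=T, B2=E, B3=S, B4=F, B5=T, B5=F, B6=F, B7=E, B8=S, B9=T, B10=T
union over all inputs: B1=T, B1=F, B2=S, B2=E, B3=S, B3=E, B4=F, B5=T, B5=F, B6=T, B6=F, B7=S, B7=E, B8=S, B9=T, B9=F, B10=T, B10=F, B11=F (19 outcomes)
no size-1 subset reaches all 19 outcomes (best union: 11/19)
no size-2 subset reaches all 19 outcomes (best union: 16/19)
no size-3 subset reaches all 19 outcomes (best union: 18/19)
at size 4, {1, 3, 4, 5} reaches all 19 outcomes; every lexicographically earlier size-4 subset fails
Answer: 1, 3, 4, 5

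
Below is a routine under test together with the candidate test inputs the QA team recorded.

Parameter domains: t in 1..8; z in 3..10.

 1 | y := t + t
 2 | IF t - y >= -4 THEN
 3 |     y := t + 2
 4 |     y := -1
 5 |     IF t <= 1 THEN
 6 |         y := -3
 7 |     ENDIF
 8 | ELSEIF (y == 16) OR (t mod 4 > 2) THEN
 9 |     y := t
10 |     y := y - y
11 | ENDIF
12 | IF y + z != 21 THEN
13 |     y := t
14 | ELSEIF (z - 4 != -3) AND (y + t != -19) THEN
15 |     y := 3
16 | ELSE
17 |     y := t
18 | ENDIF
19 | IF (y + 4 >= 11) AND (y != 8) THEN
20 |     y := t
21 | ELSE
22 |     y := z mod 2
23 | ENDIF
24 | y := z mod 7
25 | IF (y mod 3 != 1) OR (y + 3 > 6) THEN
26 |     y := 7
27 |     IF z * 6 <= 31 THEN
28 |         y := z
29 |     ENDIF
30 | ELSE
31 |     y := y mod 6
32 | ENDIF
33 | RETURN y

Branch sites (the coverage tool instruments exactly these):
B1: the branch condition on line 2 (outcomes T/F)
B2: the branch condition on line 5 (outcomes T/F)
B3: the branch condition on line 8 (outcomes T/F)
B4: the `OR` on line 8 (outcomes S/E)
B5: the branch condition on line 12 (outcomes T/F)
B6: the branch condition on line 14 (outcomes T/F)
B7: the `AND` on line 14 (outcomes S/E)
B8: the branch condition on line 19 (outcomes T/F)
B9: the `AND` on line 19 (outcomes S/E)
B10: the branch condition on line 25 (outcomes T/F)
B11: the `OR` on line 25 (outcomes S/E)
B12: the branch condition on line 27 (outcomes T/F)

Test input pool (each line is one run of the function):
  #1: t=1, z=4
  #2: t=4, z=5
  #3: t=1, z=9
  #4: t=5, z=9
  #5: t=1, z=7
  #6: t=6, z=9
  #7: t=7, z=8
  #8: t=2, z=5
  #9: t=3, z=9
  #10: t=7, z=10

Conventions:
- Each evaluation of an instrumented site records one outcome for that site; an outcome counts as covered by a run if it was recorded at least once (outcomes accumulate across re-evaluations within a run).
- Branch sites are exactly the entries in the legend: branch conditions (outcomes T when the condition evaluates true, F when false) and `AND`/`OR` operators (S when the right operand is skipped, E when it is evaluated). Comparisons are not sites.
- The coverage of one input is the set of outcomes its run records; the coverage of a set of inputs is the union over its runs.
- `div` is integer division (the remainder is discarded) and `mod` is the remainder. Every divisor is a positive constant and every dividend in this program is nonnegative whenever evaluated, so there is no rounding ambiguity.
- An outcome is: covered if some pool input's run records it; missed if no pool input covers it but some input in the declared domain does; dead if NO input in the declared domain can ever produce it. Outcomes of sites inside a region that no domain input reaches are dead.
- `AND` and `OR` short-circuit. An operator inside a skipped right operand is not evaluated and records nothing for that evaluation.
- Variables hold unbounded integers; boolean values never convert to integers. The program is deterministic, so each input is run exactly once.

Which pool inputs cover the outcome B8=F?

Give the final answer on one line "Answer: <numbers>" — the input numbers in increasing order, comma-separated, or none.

input #1 (t=1, z=4): hits B8=F
input #2 (t=4, z=5): hits B8=F
input #3 (t=1, z=9): hits B8=F
input #4 (t=5, z=9): hits B8=F
input #5 (t=1, z=7): hits B8=F
input #6 (t=6, z=9): hits B8=F
input #7 (t=7, z=8): never hits B8=F
input #8 (t=2, z=5): hits B8=F
input #9 (t=3, z=9): hits B8=F
input #10 (t=7, z=10): never hits B8=F

Answer: 1, 2, 3, 4, 5, 6, 8, 9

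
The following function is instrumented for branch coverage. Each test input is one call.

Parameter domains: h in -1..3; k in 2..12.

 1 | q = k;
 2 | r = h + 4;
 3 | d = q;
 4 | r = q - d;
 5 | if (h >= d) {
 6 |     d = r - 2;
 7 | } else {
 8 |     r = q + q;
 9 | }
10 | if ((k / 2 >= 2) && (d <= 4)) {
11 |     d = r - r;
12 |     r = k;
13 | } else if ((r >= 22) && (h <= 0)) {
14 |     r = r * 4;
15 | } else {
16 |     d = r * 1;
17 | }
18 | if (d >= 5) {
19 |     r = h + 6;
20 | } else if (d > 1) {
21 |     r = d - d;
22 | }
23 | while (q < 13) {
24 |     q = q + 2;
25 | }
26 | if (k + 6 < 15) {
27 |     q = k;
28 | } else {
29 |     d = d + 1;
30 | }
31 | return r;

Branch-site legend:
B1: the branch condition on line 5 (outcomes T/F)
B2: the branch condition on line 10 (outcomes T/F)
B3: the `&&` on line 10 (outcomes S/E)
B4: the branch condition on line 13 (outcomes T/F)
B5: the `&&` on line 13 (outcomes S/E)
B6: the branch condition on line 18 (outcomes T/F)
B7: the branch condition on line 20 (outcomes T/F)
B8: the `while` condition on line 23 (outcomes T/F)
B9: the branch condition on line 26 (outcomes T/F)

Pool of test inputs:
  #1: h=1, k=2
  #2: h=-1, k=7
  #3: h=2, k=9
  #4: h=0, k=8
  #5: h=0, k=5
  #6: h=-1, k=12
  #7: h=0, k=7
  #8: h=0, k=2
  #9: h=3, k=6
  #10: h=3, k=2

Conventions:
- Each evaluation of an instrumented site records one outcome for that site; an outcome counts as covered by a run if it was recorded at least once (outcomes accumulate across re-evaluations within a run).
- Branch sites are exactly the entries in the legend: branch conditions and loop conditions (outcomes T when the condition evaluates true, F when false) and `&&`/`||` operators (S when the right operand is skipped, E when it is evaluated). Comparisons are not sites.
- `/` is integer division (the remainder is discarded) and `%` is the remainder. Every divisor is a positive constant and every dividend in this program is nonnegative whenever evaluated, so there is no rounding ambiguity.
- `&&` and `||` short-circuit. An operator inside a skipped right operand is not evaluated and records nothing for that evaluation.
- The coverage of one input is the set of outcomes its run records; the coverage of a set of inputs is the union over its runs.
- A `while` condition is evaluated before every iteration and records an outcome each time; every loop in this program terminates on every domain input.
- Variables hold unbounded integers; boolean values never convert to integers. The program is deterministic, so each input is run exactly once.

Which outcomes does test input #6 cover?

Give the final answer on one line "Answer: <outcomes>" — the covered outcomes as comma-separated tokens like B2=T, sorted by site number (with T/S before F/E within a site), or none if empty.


Tracing the run of input #6 (h=-1, k=12):
  B1->F, B3->E, B2->F, B5->E, B4->T, B6->T, B8->T, B8->F, B9->F
distinct outcomes covered: B1=F, B2=F, B3=E, B4=T, B5=E, B6=T, B8=T, B8=F, B9=F
Answer: B1=F, B2=F, B3=E, B4=T, B5=E, B6=T, B8=T, B8=F, B9=F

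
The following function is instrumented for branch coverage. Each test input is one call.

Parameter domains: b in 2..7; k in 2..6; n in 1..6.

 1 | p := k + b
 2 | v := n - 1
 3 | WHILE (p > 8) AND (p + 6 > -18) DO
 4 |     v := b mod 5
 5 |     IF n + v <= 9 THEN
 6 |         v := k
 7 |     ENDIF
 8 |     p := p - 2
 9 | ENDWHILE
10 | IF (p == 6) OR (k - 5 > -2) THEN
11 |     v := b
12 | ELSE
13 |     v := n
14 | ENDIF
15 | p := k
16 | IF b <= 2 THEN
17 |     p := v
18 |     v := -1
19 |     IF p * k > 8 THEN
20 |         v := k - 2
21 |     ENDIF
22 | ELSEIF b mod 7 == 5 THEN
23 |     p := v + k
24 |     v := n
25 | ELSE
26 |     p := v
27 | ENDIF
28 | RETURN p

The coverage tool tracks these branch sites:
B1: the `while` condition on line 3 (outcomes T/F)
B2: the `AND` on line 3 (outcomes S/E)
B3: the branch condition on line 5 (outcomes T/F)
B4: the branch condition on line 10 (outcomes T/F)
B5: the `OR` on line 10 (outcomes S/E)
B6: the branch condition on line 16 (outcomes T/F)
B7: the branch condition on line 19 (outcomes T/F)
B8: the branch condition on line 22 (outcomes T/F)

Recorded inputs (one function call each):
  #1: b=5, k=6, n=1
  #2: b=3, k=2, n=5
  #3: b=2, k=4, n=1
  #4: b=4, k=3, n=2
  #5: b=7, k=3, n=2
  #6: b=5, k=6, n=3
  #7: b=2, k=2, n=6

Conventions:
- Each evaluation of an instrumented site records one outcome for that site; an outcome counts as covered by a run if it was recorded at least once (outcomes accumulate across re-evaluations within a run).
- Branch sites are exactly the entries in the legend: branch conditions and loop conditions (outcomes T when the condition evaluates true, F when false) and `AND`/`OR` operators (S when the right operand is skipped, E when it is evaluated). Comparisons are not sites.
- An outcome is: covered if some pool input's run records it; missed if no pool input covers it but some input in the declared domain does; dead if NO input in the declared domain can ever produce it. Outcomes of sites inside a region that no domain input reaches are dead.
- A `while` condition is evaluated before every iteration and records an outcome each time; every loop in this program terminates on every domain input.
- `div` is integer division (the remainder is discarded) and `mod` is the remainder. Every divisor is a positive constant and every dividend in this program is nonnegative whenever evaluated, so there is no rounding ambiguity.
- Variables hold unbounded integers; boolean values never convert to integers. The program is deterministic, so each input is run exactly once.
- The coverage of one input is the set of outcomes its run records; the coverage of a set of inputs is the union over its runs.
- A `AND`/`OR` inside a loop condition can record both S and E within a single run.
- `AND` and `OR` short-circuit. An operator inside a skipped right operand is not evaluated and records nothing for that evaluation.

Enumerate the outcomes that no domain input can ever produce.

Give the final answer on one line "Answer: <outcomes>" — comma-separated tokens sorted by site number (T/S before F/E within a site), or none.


exhaustive pass over the 180-input domain:
  reachable outcomes have witnesses, e.g. B1=T (e.g. b=3, k=6, n=1), B1=F (e.g. b=2, k=2, n=1), B2=S (e.g. b=2, k=2, n=1), B2=E (e.g. b=3, k=6, n=1)
Answer: none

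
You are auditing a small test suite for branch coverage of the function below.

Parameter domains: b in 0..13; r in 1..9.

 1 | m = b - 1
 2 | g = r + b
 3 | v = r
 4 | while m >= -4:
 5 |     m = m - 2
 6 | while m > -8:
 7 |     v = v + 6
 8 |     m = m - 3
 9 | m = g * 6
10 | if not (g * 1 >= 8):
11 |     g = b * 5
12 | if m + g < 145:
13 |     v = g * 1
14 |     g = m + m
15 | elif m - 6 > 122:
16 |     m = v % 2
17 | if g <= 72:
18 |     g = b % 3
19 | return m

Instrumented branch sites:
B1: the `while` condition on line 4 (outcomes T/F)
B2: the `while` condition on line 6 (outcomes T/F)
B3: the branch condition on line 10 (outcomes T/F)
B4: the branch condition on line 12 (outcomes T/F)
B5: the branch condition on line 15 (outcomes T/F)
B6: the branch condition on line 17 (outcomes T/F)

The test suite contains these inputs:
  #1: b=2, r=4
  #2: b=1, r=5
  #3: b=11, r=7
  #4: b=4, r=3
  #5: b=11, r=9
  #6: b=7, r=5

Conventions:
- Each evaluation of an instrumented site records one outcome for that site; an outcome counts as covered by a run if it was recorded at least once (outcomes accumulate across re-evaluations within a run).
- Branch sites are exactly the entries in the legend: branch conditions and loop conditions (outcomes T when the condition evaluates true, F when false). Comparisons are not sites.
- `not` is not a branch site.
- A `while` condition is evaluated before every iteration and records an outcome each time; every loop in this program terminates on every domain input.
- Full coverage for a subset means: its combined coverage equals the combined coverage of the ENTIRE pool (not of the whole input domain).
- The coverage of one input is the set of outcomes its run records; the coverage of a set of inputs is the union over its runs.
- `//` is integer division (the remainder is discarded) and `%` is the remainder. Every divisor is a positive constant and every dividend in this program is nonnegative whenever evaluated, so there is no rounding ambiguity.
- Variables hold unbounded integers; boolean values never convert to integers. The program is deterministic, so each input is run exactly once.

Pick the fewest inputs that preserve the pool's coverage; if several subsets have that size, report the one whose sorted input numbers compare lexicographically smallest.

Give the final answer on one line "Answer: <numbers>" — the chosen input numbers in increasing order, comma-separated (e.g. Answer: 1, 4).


input #1 (b=2, r=4): events B1->T, B1->T, B1->T, B1->F, B2->T, B2->F, B3->T, B4->T, B6->T; covers B1=T, B1=F, B2=T, B2=F, B3=T, B4=T, B6=T
input #2 (b=1, r=5): events B1->T, B1->T, B1->T, B1->F, B2->T, B2->F, B3->T, B4->T, B6->T; covers B1=T, B1=F, B2=T, B2=F, B3=T, B4=T, B6=T
input #3 (b=11, r=7): events B1->T, B1->T, B1->T, B1->T, B1->T, B1->T, B1->T, B1->T, B1->F, B2->T, B2->F, B3->F, B4->T, B6->F; covers B1=T, B1=F, B2=T, B2=F, B3=F, B4=T, B6=F
input #4 (b=4, r=3): events B1->T, B1->T, B1->T, B1->T, B1->F, B2->T, B2->F, B3->T, B4->T, B6->F; covers B1=T, B1=F, B2=T, B2=F, B3=T, B4=T, B6=F
input #5 (b=11, r=9): events B1->T, B1->T, B1->T, B1->T, B1->T, B1->T, B1->T, B1->T, B1->F, B2->T, B2->F, B3->F, B4->T, B6->F; covers B1=T, B1=F, B2=T, B2=F, B3=F, B4=T, B6=F
input #6 (b=7, r=5): events B1->T, B1->T, B1->T, B1->T, B1->T, B1->T, B1->F, B2->T, B2->F, B3->F, B4->T, B6->F; covers B1=T, B1=F, B2=T, B2=F, B3=F, B4=T, B6=F
together the pool reaches 9 outcomes: B1=T, B1=F, B2=T, B2=F, B3=T, B3=F, B4=T, B6=T, B6=F
no size-1 subset reaches all 9 outcomes (best union: 7/9)
the canonical winner is {1, 3}: size 2, full 9-outcome coverage, earliest index list among size-2 covers
Answer: 1, 3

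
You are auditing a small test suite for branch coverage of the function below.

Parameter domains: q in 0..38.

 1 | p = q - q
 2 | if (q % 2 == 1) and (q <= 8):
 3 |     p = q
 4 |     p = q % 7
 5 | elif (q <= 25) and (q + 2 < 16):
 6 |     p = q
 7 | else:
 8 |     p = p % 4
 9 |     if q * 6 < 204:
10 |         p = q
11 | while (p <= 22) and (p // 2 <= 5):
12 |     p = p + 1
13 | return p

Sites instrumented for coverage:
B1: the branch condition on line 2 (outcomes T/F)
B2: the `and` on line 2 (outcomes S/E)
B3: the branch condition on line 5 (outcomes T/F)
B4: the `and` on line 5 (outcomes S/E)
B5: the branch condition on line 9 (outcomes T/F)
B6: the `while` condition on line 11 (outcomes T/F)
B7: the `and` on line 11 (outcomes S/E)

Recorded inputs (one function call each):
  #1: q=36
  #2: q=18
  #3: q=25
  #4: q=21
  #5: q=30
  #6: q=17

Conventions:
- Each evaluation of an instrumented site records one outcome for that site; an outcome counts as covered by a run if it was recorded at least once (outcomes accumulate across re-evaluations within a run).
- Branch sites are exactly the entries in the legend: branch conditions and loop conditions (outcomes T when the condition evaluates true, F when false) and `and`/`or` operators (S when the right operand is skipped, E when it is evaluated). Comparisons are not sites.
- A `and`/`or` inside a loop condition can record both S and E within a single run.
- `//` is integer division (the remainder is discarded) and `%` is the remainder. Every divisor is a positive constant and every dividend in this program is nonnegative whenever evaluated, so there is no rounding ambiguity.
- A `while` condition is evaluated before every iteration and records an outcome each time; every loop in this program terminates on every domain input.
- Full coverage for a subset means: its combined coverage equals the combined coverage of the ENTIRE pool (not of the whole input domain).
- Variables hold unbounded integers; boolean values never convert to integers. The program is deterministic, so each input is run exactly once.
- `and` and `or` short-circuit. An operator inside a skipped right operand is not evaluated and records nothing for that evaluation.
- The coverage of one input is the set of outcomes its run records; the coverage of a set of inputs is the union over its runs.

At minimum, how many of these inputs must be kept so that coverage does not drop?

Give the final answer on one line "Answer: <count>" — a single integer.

run #1 (q=36) runs B2->S, B1->F, B4->S, B3->F, B5->F, B7->E, B6->T, B7->E, B6->T, B7->E, B6->T, B7->E, B6->T, B7->E, ...; records B1=F, B2=S, B3=F, B4=S, B5=F, B6=T, B6=F, B7=E
run #2 (q=18) runs B2->S, B1->F, B4->E, B3->F, B5->T, B7->E, B6->F; records B1=F, B2=S, B3=F, B4=E, B5=T, B6=F, B7=E
run #3 (q=25) runs B2->E, B1->F, B4->E, B3->F, B5->T, B7->S, B6->F; records B1=F, B2=E, B3=F, B4=E, B5=T, B6=F, B7=S
run #4 (q=21) runs B2->E, B1->F, B4->E, B3->F, B5->T, B7->E, B6->F; records B1=F, B2=E, B3=F, B4=E, B5=T, B6=F, B7=E
run #5 (q=30) runs B2->S, B1->F, B4->S, B3->F, B5->T, B7->S, B6->F; records B1=F, B2=S, B3=F, B4=S, B5=T, B6=F, B7=S
run #6 (q=17) runs B2->E, B1->F, B4->E, B3->F, B5->T, B7->E, B6->F; records B1=F, B2=E, B3=F, B4=E, B5=T, B6=F, B7=E
pool-wide coverage (12 outcomes): B1=F, B2=S, B2=E, B3=F, B4=S, B4=E, B5=T, B5=F, B6=T, B6=F, B7=S, B7=E
size 1 is not enough: best union over all size-1 subsets is 8/12
size 2: inputs {1, 3} cover all 12 outcomes, and no lexicographically smaller subset of this size does

Answer: 2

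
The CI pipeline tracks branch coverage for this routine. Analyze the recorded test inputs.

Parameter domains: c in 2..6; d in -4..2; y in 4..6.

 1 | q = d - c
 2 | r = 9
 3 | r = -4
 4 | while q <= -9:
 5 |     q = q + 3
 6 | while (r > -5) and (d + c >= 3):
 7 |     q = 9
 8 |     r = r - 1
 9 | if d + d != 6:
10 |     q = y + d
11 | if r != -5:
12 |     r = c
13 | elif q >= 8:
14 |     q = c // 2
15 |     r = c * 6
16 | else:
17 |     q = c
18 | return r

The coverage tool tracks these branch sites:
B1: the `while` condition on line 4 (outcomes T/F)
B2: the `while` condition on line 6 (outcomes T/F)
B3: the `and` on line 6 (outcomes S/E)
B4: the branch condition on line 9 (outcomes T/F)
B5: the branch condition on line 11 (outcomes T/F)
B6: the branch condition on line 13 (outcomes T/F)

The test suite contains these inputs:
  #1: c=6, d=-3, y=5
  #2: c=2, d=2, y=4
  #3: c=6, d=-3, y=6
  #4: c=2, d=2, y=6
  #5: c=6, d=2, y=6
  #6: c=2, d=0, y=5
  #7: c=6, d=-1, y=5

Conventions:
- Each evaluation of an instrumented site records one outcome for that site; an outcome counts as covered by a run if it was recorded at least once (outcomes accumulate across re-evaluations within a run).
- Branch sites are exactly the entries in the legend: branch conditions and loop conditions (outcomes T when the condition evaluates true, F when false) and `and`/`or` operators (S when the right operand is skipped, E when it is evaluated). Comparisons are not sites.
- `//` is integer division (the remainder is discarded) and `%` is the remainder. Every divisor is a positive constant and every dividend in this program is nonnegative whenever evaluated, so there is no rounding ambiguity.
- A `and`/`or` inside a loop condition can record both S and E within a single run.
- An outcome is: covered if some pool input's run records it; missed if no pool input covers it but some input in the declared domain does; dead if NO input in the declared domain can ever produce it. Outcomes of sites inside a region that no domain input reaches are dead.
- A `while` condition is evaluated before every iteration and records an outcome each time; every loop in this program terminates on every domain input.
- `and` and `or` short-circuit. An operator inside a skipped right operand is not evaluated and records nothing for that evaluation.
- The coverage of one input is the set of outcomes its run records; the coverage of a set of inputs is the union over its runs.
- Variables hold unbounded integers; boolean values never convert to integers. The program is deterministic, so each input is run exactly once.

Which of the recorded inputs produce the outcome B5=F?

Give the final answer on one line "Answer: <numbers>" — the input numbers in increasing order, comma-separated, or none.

input #1 (c=6, d=-3, y=5): records B5=F
input #2 (c=2, d=2, y=4): records B5=F
input #3 (c=6, d=-3, y=6): records B5=F
input #4 (c=2, d=2, y=6): records B5=F
input #5 (c=6, d=2, y=6): records B5=F
input #6 (c=2, d=0, y=5): does not record B5=F
input #7 (c=6, d=-1, y=5): records B5=F

Answer: 1, 2, 3, 4, 5, 7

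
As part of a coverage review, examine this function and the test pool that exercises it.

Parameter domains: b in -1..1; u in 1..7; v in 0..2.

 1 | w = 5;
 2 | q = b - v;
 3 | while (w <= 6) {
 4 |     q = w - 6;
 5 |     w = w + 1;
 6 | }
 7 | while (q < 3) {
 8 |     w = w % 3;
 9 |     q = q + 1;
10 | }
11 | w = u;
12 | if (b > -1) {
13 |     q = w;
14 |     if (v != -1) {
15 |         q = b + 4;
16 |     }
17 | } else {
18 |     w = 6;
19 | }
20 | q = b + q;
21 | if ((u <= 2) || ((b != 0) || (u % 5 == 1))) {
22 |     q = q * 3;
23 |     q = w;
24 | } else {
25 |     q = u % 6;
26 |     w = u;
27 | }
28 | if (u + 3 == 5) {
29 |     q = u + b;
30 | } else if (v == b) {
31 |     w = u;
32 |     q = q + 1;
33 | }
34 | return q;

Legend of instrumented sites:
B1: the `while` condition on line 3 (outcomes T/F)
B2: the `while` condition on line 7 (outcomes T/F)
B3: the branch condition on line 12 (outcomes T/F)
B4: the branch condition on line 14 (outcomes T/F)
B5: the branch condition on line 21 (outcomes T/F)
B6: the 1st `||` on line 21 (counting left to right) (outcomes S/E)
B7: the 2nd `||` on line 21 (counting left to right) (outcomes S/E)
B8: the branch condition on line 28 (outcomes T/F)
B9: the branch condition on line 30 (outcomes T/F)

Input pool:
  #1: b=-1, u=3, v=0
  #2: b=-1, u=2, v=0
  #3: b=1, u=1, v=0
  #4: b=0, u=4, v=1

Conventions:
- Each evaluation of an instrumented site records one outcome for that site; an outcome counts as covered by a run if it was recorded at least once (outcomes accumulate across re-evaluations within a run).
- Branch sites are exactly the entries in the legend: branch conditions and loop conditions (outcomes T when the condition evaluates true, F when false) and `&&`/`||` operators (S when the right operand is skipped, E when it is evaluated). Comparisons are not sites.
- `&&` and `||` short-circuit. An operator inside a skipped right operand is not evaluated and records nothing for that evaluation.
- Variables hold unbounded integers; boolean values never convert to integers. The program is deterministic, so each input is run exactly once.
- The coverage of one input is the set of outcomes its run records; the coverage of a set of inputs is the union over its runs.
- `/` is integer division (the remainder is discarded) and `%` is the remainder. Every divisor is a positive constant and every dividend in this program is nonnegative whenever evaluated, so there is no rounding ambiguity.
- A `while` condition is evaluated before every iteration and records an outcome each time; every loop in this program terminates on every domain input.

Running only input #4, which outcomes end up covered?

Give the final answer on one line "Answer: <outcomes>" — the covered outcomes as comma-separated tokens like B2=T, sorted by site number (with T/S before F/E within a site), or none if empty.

Tracing the run of input #4 (b=0, u=4, v=1):
  B1->T, B1->T, B1->F, B2->T, B2->T, B2->T, B2->F, B3->T, B4->T, B6->E
  B7->E, B5->F, B8->F, B9->F
collecting distinct outcomes: B1=T, B1=F, B2=T, B2=F, B3=T, B4=T, B5=F, B6=E, B7=E, B8=F, B9=F

Answer: B1=T, B1=F, B2=T, B2=F, B3=T, B4=T, B5=F, B6=E, B7=E, B8=F, B9=F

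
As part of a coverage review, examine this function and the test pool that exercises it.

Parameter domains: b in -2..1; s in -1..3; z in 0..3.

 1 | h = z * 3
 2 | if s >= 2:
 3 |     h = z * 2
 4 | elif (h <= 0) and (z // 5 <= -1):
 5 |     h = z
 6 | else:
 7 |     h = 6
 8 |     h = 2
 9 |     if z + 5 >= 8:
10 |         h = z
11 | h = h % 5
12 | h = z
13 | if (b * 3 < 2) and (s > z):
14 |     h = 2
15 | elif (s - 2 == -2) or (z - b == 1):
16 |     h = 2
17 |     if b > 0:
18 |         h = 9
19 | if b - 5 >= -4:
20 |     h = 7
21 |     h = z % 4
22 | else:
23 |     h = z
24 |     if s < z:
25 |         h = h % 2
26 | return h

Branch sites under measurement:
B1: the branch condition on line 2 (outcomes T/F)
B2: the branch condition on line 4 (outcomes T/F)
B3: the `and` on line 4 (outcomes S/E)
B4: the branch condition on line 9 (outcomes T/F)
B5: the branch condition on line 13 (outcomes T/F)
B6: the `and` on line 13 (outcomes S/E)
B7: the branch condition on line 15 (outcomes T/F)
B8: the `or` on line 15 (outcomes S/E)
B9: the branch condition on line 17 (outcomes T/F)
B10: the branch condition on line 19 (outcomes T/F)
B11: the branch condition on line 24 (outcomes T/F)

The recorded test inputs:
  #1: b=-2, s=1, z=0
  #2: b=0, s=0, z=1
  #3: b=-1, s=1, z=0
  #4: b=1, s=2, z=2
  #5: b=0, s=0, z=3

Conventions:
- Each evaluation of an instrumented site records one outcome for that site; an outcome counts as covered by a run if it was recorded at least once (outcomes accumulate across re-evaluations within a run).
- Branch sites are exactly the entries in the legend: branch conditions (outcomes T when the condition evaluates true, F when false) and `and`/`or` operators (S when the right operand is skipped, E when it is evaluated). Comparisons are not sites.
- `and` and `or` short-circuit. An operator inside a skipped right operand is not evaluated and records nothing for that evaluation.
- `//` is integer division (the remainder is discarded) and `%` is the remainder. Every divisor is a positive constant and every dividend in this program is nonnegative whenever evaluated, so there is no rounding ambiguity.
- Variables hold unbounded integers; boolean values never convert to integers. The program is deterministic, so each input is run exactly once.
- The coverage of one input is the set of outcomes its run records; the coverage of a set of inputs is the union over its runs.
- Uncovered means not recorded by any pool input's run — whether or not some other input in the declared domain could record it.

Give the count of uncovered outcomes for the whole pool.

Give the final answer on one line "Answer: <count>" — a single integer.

test 1 (b=-2, s=1, z=0) fires B1->F, B3->E, B2->F, B4->F, B6->E, B5->T, B10->F, B11->F; hits B1=F, B2=F, B3=E, B4=F, B5=T, B6=E, B10=F, B11=F
test 2 (b=0, s=0, z=1) fires B1->F, B3->S, B2->F, B4->F, B6->E, B5->F, B8->S, B7->T, B9->F, B10->F, B11->T; hits B1=F, B2=F, B3=S, B4=F, B5=F, B6=E, B7=T, B8=S, B9=F, B10=F, B11=T
test 3 (b=-1, s=1, z=0) fires B1->F, B3->E, B2->F, B4->F, B6->E, B5->T, B10->F, B11->F; hits B1=F, B2=F, B3=E, B4=F, B5=T, B6=E, B10=F, B11=F
test 4 (b=1, s=2, z=2) fires B1->T, B6->S, B5->F, B8->E, B7->T, B9->T, B10->T; hits B1=T, B5=F, B6=S, B7=T, B8=E, B9=T, B10=T
test 5 (b=0, s=0, z=3) fires B1->F, B3->S, B2->F, B4->T, B6->E, B5->F, B8->S, B7->T, B9->F, B10->F, B11->T; hits B1=F, B2=F, B3=S, B4=T, B5=F, B6=E, B7=T, B8=S, B9=F, B10=F, B11=T
union over the pool: B1=T, B1=F, B2=F, B3=S, B3=E, B4=T, B4=F, B5=T, B5=F, B6=S, B6=E, B7=T, B8=S, B8=E, B9=T, B9=F, B10=T, B10=F, B11=T, B11=F
uncovered (2 of 22): B2=T, B7=F

Answer: 2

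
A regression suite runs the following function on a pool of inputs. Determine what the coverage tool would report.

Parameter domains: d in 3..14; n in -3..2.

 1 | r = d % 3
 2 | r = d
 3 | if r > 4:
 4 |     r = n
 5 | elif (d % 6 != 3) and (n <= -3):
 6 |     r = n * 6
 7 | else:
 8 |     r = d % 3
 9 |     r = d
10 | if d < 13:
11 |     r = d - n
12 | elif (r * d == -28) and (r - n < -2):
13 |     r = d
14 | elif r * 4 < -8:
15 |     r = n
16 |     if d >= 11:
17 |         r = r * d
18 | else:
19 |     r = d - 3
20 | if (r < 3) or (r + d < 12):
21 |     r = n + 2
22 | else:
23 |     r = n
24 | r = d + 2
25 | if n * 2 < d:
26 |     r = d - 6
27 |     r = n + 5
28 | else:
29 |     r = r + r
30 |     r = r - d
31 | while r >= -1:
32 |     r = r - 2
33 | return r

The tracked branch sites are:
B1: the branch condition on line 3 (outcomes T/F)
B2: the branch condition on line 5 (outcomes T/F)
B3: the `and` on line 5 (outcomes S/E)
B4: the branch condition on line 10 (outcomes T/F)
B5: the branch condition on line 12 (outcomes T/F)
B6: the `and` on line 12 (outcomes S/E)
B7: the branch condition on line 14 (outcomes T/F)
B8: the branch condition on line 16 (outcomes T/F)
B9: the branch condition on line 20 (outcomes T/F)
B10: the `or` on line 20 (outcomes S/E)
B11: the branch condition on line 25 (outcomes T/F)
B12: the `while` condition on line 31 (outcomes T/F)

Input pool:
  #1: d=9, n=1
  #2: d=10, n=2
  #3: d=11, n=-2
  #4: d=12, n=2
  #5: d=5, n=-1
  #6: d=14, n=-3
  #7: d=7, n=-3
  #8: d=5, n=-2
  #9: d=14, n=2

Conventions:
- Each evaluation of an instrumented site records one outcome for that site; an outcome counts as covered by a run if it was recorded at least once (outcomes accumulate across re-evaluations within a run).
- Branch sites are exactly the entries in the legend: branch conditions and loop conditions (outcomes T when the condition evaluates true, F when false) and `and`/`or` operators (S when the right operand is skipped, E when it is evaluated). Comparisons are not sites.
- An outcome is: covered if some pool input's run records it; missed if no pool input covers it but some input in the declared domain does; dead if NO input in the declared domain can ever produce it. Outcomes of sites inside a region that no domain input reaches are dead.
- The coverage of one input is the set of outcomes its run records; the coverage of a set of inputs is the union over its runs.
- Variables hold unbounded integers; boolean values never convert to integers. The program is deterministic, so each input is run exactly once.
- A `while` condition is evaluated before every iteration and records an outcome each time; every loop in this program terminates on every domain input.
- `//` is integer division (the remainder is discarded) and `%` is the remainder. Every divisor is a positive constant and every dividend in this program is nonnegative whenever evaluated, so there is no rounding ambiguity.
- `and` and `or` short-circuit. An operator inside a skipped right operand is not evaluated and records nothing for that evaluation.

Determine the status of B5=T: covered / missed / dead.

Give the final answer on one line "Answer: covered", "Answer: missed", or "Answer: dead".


no pool input records B5=T
checking all 72 inputs in the declared domain: B5=T is never recorded -> dead
Answer: dead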